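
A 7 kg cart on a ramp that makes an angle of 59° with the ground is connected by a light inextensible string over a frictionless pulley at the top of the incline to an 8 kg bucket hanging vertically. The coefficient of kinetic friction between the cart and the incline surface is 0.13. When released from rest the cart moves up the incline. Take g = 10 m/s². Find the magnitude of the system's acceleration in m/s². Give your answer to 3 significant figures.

1.02 m/s²

For the cart on the incline: the weight component along the slope is m₁g sin 59° = 7 × 10 × 0.8572 = 60.004 N and the normal force is N = m₁g cos 59° = 36.053 N.
Kinetic friction opposes the cart's motion up the incline: f = μN = 0.13 × 36.053 = 4.687 N acting down the slope.
Newton's second law for the cart (up-slope positive): T − 60.004 − 4.687 = 7 a. For the hanging bucket (downward positive): 8 × 10 − T = 8 a.
Adding the two equations eliminates T: 15.309 = 15 a, so a = 1.0206 m/s².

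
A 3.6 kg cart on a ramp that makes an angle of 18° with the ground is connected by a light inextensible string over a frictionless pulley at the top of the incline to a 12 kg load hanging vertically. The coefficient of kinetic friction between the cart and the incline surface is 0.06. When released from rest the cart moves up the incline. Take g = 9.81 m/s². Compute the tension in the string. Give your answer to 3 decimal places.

For the cart on the incline: the weight component along the slope is m₁g sin 18° = 3.6 × 9.81 × 0.3090 = 10.913 N and the normal force is N = m₁g cos 18° = 33.588 N.
Kinetic friction opposes the cart's motion up the incline: f = μN = 0.06 × 33.588 = 2.015 N acting down the slope.
Newton's second law for the cart (up-slope positive): T − 10.913 − 2.015 = 3.6 a. For the hanging load (downward positive): 12 × 9.81 − T = 12 a.
Adding the two equations eliminates T: 104.792 = 15.6 a, so a = 6.7174 m/s².
Then from the hanging load's equation, T = 12 × (9.81 − 6.7174) = 37.111 N.

37.111 N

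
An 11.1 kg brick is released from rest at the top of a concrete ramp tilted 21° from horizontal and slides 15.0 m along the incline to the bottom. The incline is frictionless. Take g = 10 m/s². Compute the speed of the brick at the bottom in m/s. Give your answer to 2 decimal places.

10.37 m/s

The weight component along the incline is mg sin 21° = 39.779 N and the normal force is N = mg cos 21° = 103.627 N.
With no friction, a = g sin 21° = 3.5837 m/s².
Starting from rest over a distance of 15.0 m, v² = 2aL = 2 × 3.5837 × 15.0 = 107.5110, so v = 10.3688 m/s.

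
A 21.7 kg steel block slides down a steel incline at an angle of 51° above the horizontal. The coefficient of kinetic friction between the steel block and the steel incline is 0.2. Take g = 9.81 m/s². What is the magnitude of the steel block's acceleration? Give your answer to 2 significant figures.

Resolving the weight along the incline: the component pulling the steel block down the slope is mg sin 51° = 21.7 × 9.81 × 0.7771 = 165.427 N, and the normal force is N = mg cos 51° = 21.7 × 9.81 × 0.6293 = 133.963 N.
Kinetic friction acts up the slope with magnitude f = μN = 0.2 × 133.963 = 26.793 N.
Net force along the incline is 165.427 − 26.793 = 138.634 N, so a = 138.634 / 21.7 = 6.3887 m/s².

6.4 m/s²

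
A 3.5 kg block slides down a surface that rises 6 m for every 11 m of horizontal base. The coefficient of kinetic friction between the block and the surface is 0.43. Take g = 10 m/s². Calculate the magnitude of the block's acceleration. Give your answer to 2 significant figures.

Resolving the weight along the incline: the component pulling the block down the slope is mg sin 28.61° = 3.5 × 10 × 0.4789 = 16.761 N, and the normal force is N = mg cos 28.61° = 3.5 × 10 × 0.8779 = 30.727 N.
Kinetic friction acts up the slope with magnitude f = μN = 0.43 × 30.727 = 13.213 N.
Net force along the incline is 16.761 − 13.213 = 3.548 N, so a = 3.548 / 3.5 = 1.0137 m/s².

1.0 m/s²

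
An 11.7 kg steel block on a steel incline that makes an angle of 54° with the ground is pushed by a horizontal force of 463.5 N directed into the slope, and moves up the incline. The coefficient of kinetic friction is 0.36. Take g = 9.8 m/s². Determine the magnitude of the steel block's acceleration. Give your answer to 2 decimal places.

1.75 m/s²

The horizontal push has components F cos 54° = 463.5 × 0.5878 = 272.445 N up the incline and F sin 54° = 463.5 × 0.8090 = 374.972 N pressing into the surface.
The normal force is therefore N = mg cos 54° + F sin 54° = 67.397 + 374.972 = 442.369 N, and kinetic friction down the slope is μN = 0.36 × 442.369 = 159.253 N.
Along the incline: F cos 54° − mg sin 54° − μN = ma, so 272.445 − 92.760 − 159.253 = 11.7 a, giving a = 1.7463 m/s².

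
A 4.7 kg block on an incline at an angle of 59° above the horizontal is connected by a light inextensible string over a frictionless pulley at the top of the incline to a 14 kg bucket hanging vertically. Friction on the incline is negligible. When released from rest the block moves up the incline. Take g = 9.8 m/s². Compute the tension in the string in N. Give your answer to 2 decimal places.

For the block on the incline: the weight component along the slope is m₁g sin 59° = 4.7 × 9.8 × 0.8572 = 39.483 N and the normal force is N = m₁g cos 59° = 23.723 N.
Newton's second law for the block (up-slope positive): T − 39.483 = 4.7 a. For the hanging bucket (downward positive): 14 × 9.8 − T = 14 a.
Adding the two equations eliminates T: 97.717 = 18.7 a, so a = 5.2255 m/s².
Then from the hanging bucket's equation, T = 14 × (9.8 − 5.2255) = 64.043 N.

64.04 N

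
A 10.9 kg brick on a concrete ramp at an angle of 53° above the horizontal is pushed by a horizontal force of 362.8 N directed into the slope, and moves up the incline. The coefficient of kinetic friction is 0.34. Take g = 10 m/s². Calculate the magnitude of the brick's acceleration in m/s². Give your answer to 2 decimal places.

0.96 m/s²

The horizontal push has components F cos 53° = 362.8 × 0.6018 = 218.333 N up the incline and F sin 53° = 362.8 × 0.7986 = 289.732 N pressing into the surface.
The normal force is therefore N = mg cos 53° + F sin 53° = 65.596 + 289.732 = 355.328 N, and kinetic friction down the slope is μN = 0.34 × 355.328 = 120.812 N.
Along the incline: F cos 53° − mg sin 53° − μN = ma, so 218.333 − 87.047 − 120.812 = 10.9 a, giving a = 0.9609 m/s².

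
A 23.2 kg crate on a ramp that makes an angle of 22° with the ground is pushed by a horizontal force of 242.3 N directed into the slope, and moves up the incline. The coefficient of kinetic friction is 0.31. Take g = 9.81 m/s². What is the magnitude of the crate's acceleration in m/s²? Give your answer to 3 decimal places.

1.976 m/s²

The horizontal push has components F cos 22° = 242.3 × 0.9272 = 224.661 N up the incline and F sin 22° = 242.3 × 0.3746 = 90.766 N pressing into the surface.
The normal force is therefore N = mg cos 22° + F sin 22° = 211.023 + 90.766 = 301.789 N, and kinetic friction down the slope is μN = 0.31 × 301.789 = 93.555 N.
Along the incline: F cos 22° − mg sin 22° − μN = ma, so 224.661 − 85.256 − 93.555 = 23.2 a, giving a = 1.9763 m/s².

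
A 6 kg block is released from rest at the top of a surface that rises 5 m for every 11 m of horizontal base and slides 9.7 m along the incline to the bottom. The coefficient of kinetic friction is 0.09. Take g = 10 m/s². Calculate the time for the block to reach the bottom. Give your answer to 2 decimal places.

The weight component along the incline is mg sin 24.44° = 24.828 N and the normal force is N = mg cos 24.44° = 54.622 N.
Friction up the slope is f = μN = 0.09 × 54.622 = 4.916 N, so the net downslope force is 24.828 − 4.916 = 19.912 N and a = 19.912 / 6 = 3.3187 m/s².
Starting from rest, L = ½at², so t = √(2L/a) = √(2 × 9.7 / 3.3187) = 2.4178 s.

2.42 s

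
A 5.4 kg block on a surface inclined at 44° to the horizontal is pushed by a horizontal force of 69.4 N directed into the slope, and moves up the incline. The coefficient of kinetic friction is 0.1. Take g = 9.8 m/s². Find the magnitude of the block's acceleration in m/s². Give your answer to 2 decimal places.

0.84 m/s²

The horizontal push has components F cos 44° = 69.4 × 0.7193 = 49.919 N up the incline and F sin 44° = 69.4 × 0.6947 = 48.212 N pressing into the surface.
The normal force is therefore N = mg cos 44° + F sin 44° = 38.065 + 48.212 = 86.277 N, and kinetic friction down the slope is μN = 0.1 × 86.277 = 8.628 N.
Along the incline: F cos 44° − mg sin 44° − μN = ma, so 49.919 − 36.764 − 8.628 = 5.4 a, giving a = 0.8383 m/s².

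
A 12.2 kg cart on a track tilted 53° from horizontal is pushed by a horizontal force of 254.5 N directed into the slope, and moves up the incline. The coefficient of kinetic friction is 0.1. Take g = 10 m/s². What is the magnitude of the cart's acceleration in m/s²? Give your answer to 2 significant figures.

The horizontal push has components F cos 53° = 254.5 × 0.6018 = 153.158 N up the incline and F sin 53° = 254.5 × 0.7986 = 203.244 N pressing into the surface.
The normal force is therefore N = mg cos 53° + F sin 53° = 73.420 + 203.244 = 276.664 N, and kinetic friction down the slope is μN = 0.1 × 276.664 = 27.666 N.
Along the incline: F cos 53° − mg sin 53° − μN = ma, so 153.158 − 97.429 − 27.666 = 12.2 a, giving a = 2.3002 m/s².

2.3 m/s²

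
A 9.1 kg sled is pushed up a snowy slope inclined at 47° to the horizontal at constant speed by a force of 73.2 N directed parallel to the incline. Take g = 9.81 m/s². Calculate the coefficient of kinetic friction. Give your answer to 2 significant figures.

At constant speed ΣF = 0 along the incline. The applied 73.2 N acts up the slope; the weight component mg sin 47° = 65.289 N and kinetic friction μN both act down the slope.
So 73.2 = 65.289 + μ × 60.883, giving μ = (73.2 − 65.289) / 60.883 = 0.1299.

0.13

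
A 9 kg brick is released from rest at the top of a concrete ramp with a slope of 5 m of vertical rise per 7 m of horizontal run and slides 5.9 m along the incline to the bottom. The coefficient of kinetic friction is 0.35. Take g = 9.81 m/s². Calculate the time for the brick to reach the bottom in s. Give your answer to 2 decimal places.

2.01 s

The weight component along the incline is mg sin 35.54° = 51.318 N and the normal force is N = mg cos 35.54° = 71.845 N.
Friction up the slope is f = μN = 0.35 × 71.845 = 25.146 N, so the net downslope force is 51.318 − 25.146 = 26.172 N and a = 26.172 / 9 = 2.9080 m/s².
Starting from rest, L = ½at², so t = √(2L/a) = √(2 × 5.9 / 2.9080) = 2.0144 s.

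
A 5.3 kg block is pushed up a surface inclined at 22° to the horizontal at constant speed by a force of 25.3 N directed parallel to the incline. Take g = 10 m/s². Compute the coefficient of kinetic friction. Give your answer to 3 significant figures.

0.111

At constant speed ΣF = 0 along the incline. The applied 25.3 N acts up the slope; the weight component mg sin 22° = 19.854 N and kinetic friction μN both act down the slope.
So 25.3 = 19.854 + μ × 49.141, giving μ = (25.3 − 19.854) / 49.141 = 0.1108.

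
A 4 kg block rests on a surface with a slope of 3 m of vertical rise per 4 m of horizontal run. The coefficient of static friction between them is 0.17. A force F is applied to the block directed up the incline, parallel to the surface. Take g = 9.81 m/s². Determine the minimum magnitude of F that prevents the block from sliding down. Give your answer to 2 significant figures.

The normal force is N = mg cos 36.87° = 31.392 N. With F at its minimum the block is on the verge of sliding down, so static friction is at its maximum μ_s N = 0.17 × 31.392 = 5.337 N and acts up the slope.
Equilibrium along the incline: F + μ_s N = mg sin 36.87°, so F = 23.544 − 5.337 = 18.207 N.

18 N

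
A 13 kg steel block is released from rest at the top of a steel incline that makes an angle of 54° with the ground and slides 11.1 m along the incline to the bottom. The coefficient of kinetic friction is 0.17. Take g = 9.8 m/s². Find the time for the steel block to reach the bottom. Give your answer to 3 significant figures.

The weight component along the incline is mg sin 54° = 103.069 N and the normal force is N = mg cos 54° = 74.884 N.
Friction up the slope is f = μN = 0.17 × 74.884 = 12.730 N, so the net downslope force is 103.069 − 12.730 = 90.339 N and a = 90.339 / 13 = 6.9492 m/s².
Starting from rest, L = ½at², so t = √(2L/a) = √(2 × 11.1 / 6.9492) = 1.7873 s.

1.79 s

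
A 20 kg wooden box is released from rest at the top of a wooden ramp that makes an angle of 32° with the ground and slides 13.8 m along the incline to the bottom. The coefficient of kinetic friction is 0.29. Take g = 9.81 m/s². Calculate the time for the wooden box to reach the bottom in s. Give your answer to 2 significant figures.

The weight component along the incline is mg sin 32° = 103.970 N and the normal force is N = mg cos 32° = 166.387 N.
Friction up the slope is f = μN = 0.29 × 166.387 = 48.252 N, so the net downslope force is 103.970 − 48.252 = 55.718 N and a = 55.718 / 20 = 2.7859 m/s².
Starting from rest, L = ½at², so t = √(2L/a) = √(2 × 13.8 / 2.7859) = 3.1475 s.

3.1 s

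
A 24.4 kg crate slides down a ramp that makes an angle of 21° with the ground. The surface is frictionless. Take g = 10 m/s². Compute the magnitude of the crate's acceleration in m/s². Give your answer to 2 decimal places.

Resolving the weight along the incline: the component pulling the crate down the slope is mg sin 21° = 24.4 × 10 × 0.3584 = 87.450 N, and the normal force is N = mg cos 21° = 24.4 × 10 × 0.9336 = 227.798 N.
With no friction the net force along the incline is 87.450 N, so a = g sin 21° = 87.450 / 24.4 = 3.5840 m/s².

3.58 m/s²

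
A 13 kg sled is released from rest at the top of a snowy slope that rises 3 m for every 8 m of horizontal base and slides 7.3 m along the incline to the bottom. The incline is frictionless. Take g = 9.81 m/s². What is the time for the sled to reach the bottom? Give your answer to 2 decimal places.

2.06 s

The weight component along the incline is mg sin 20.56° = 44.779 N and the normal force is N = mg cos 20.56° = 119.410 N.
With no friction, a = g sin 20.56° = 3.4445 m/s².
Starting from rest, L = ½at², so t = √(2L/a) = √(2 × 7.3 / 3.4445) = 2.0588 s.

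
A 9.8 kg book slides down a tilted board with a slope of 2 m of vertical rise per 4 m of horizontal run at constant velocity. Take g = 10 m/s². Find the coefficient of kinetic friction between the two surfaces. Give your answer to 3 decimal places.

At constant velocity the net force along the incline is zero: mg sin 26.57° = μ mg cos 26.57°.
So μ = tan 26.57° = 0.4472 / 0.8944 = 0.5000.

0.500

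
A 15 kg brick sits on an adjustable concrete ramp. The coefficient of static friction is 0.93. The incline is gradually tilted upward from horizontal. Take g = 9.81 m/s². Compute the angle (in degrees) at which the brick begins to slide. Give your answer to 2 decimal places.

At the threshold of sliding, static friction is at its maximum μ_s N and exactly balances the weight component along the incline: mg sin θ = μ_s mg cos θ.
Hence tan θ = μ_s = 0.93, so θ = arctan(0.93) = 42.9228°.

42.92°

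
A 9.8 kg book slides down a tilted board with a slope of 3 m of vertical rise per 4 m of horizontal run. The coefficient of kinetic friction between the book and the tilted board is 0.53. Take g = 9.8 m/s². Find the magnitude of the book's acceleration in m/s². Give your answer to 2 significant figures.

Resolving the weight along the incline: the component pulling the book down the slope is mg sin 36.87° = 9.8 × 9.8 × 0.6000 = 57.624 N, and the normal force is N = mg cos 36.87° = 9.8 × 9.8 × 0.8000 = 76.832 N.
Kinetic friction acts up the slope with magnitude f = μN = 0.53 × 76.832 = 40.721 N.
Net force along the incline is 57.624 − 40.721 = 16.903 N, so a = 16.903 / 9.8 = 1.7248 m/s².

1.7 m/s²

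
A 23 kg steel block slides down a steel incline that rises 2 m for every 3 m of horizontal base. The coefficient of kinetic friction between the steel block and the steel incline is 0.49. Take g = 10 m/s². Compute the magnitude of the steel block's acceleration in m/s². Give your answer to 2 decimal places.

Resolving the weight along the incline: the component pulling the steel block down the slope is mg sin 33.69° = 23 × 10 × 0.5547 = 127.581 N, and the normal force is N = mg cos 33.69° = 23 × 10 × 0.8321 = 191.383 N.
Kinetic friction acts up the slope with magnitude f = μN = 0.49 × 191.383 = 93.778 N.
Net force along the incline is 127.581 − 93.778 = 33.803 N, so a = 33.803 / 23 = 1.4697 m/s².

1.47 m/s²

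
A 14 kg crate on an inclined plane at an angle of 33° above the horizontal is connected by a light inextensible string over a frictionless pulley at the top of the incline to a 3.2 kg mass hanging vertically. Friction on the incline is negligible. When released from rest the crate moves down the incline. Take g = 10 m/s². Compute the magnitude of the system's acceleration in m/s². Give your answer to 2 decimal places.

2.57 m/s²

For the crate on the incline: the weight component along the slope is m₁g sin 33° = 14 × 10 × 0.5446 = 76.244 N and the normal force is N = m₁g cos 33° = 117.414 N.
Newton's second law for the crate (down-slope positive): 76.244 − T = 14 a. For the hanging mass (upward positive): T − 3.2 × 10 = 3.2 a.
Adding the two equations eliminates T: 44.244 = 17.2 a, so a = 2.5723 m/s².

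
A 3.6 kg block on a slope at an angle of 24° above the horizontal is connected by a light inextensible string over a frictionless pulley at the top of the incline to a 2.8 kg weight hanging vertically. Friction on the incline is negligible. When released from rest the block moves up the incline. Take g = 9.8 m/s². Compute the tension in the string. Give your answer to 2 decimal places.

21.71 N

For the block on the incline: the weight component along the slope is m₁g sin 24° = 3.6 × 9.8 × 0.4067 = 14.348 N and the normal force is N = m₁g cos 24° = 32.230 N.
Newton's second law for the block (up-slope positive): T − 14.348 = 3.6 a. For the hanging weight (downward positive): 2.8 × 9.8 − T = 2.8 a.
Adding the two equations eliminates T: 13.092 = 6.4 a, so a = 2.0456 m/s².
Then from the hanging weight's equation, T = 2.8 × (9.8 − 2.0456) = 21.712 N.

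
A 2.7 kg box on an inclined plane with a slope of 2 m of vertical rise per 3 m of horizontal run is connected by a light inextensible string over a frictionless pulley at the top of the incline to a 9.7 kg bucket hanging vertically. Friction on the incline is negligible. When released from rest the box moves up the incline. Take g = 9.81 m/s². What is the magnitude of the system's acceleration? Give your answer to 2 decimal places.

6.49 m/s²

For the box on the incline: the weight component along the slope is m₁g sin 33.69° = 2.7 × 9.81 × 0.5547 = 14.692 N and the normal force is N = m₁g cos 33.69° = 22.039 N.
Newton's second law for the box (up-slope positive): T − 14.692 = 2.7 a. For the hanging bucket (downward positive): 9.7 × 9.81 − T = 9.7 a.
Adding the two equations eliminates T: 80.465 = 12.4 a, so a = 6.4891 m/s².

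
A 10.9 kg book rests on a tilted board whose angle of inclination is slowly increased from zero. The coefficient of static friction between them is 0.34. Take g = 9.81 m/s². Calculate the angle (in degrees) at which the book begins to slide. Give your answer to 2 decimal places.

18.78°

At the threshold of sliding, static friction is at its maximum μ_s N and exactly balances the weight component along the incline: mg sin θ = μ_s mg cos θ.
Hence tan θ = μ_s = 0.34, so θ = arctan(0.34) = 18.7780°.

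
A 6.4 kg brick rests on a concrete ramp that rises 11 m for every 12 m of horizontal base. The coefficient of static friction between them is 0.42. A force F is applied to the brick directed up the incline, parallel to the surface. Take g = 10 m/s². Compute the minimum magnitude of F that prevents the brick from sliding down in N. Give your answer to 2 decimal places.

The normal force is N = mg cos 42.51° = 47.178 N. With F at its minimum the brick is on the verge of sliding down, so static friction is at its maximum μ_s N = 0.42 × 47.178 = 19.815 N and acts up the slope.
Equilibrium along the incline: F + μ_s N = mg sin 42.51°, so F = 43.246 − 19.815 = 23.431 N.

23.43 N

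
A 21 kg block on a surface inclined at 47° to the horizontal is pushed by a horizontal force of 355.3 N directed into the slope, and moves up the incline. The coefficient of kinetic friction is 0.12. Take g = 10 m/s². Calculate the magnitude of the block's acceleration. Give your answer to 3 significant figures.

1.92 m/s²

The horizontal push has components F cos 47° = 355.3 × 0.6820 = 242.315 N up the incline and F sin 47° = 355.3 × 0.7314 = 259.866 N pressing into the surface.
The normal force is therefore N = mg cos 47° + F sin 47° = 143.220 + 259.866 = 403.086 N, and kinetic friction down the slope is μN = 0.12 × 403.086 = 48.370 N.
Along the incline: F cos 47° − mg sin 47° − μN = ma, so 242.315 − 153.594 − 48.370 = 21 a, giving a = 1.9215 m/s².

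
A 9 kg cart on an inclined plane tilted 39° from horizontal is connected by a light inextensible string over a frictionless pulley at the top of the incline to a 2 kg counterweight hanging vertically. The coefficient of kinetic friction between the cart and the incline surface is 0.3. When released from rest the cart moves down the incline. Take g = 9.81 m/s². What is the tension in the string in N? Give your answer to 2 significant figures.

For the cart on the incline: the weight component along the slope is m₁g sin 39° = 9 × 9.81 × 0.6293 = 55.561 N and the normal force is N = m₁g cos 39° = 68.614 N.
Kinetic friction opposes the cart's motion down the incline: f = μN = 0.3 × 68.614 = 20.584 N acting up the slope.
Newton's second law for the cart (down-slope positive): 55.561 − 20.584 − T = 9 a. For the hanging counterweight (upward positive): T − 2 × 9.81 = 2 a.
Adding the two equations eliminates T: 15.357 = 11 a, so a = 1.3961 m/s².
Then from the hanging counterweight's equation, T = 2 × (9.81 + 1.3961) = 22.412 N.

22 N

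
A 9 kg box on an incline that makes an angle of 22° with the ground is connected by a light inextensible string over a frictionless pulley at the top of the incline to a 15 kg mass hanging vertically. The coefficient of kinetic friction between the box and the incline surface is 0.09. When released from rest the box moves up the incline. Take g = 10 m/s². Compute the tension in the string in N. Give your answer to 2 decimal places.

82.02 N

For the box on the incline: the weight component along the slope is m₁g sin 22° = 9 × 10 × 0.3746 = 33.714 N and the normal force is N = m₁g cos 22° = 83.447 N.
Kinetic friction opposes the box's motion up the incline: f = μN = 0.09 × 83.447 = 7.510 N acting down the slope.
Newton's second law for the box (up-slope positive): T − 33.714 − 7.510 = 9 a. For the hanging mass (downward positive): 15 × 10 − T = 15 a.
Adding the two equations eliminates T: 108.776 = 24 a, so a = 4.5323 m/s².
Then from the hanging mass's equation, T = 15 × (10 − 4.5323) = 82.016 N.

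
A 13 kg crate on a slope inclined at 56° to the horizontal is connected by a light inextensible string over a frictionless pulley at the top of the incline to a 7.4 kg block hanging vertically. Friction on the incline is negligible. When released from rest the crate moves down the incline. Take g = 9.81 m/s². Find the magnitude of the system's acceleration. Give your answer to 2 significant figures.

1.6 m/s²

For the crate on the incline: the weight component along the slope is m₁g sin 56° = 13 × 9.81 × 0.8290 = 105.722 N and the normal force is N = m₁g cos 56° = 71.314 N.
Newton's second law for the crate (down-slope positive): 105.722 − T = 13 a. For the hanging block (upward positive): T − 7.4 × 9.81 = 7.4 a.
Adding the two equations eliminates T: 33.128 = 20.4 a, so a = 1.6239 m/s².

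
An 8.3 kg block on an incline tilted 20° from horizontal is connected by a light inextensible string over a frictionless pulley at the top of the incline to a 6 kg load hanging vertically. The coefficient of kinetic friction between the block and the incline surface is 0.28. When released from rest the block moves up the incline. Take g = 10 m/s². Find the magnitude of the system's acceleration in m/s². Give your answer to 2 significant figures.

0.68 m/s²

For the block on the incline: the weight component along the slope is m₁g sin 20° = 8.3 × 10 × 0.3420 = 28.386 N and the normal force is N = m₁g cos 20° = 77.994 N.
Kinetic friction opposes the block's motion up the incline: f = μN = 0.28 × 77.994 = 21.838 N acting down the slope.
Newton's second law for the block (up-slope positive): T − 28.386 − 21.838 = 8.3 a. For the hanging load (downward positive): 6 × 10 − T = 6 a.
Adding the two equations eliminates T: 9.776 = 14.3 a, so a = 0.6836 m/s².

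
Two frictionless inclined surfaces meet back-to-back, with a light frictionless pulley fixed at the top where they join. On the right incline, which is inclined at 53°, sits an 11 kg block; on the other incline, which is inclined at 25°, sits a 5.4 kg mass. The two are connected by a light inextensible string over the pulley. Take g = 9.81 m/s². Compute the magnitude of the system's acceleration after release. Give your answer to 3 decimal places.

Resolve each weight along its own incline: the 11 kg mass has component 11 × 9.81 × sin 53° = 86.181 N down its slope, and the 5.4 kg mass has 5.4 × 9.81 × sin 25° = 22.388 N down its slope.
The 11 kg side's 86.181 N exceeds the other side's 22.388 N, so that mass slides down and the 5.4 kg mass slides up. Taking that direction as positive, Newton's second law for the whole system gives 86.181 − 22.388 = (11 + 5.4) a, so a = 63.793 / 16.4 = 3.8898 m/s².

3.890 m/s²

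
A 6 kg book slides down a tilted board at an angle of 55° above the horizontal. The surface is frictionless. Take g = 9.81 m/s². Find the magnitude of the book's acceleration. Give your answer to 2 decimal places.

Resolving the weight along the incline: the component pulling the book down the slope is mg sin 55° = 6 × 9.81 × 0.8192 = 48.218 N, and the normal force is N = mg cos 55° = 6 × 9.81 × 0.5736 = 33.762 N.
With no friction the net force along the incline is 48.218 N, so a = g sin 55° = 48.218 / 6 = 8.0363 m/s².

8.04 m/s²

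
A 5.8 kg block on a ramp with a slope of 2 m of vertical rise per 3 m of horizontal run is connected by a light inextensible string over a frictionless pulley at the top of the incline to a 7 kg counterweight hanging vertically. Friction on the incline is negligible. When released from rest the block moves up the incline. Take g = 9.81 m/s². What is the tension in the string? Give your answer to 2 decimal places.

For the block on the incline: the weight component along the slope is m₁g sin 33.69° = 5.8 × 9.81 × 0.5547 = 31.561 N and the normal force is N = m₁g cos 33.69° = 47.342 N.
Newton's second law for the block (up-slope positive): T − 31.561 = 5.8 a. For the hanging counterweight (downward positive): 7 × 9.81 − T = 7 a.
Adding the two equations eliminates T: 37.109 = 12.8 a, so a = 2.8991 m/s².
Then from the hanging counterweight's equation, T = 7 × (9.81 − 2.8991) = 48.376 N.

48.38 N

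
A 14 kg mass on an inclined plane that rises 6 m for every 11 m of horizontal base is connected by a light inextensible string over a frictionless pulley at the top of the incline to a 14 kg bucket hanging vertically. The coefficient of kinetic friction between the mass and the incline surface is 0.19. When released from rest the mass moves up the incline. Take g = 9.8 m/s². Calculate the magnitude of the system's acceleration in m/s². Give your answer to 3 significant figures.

For the mass on the incline: the weight component along the slope is m₁g sin 28.61° = 14 × 9.8 × 0.4789 = 65.705 N and the normal force is N = m₁g cos 28.61° = 120.447 N.
Kinetic friction opposes the mass's motion up the incline: f = μN = 0.19 × 120.447 = 22.885 N acting down the slope.
Newton's second law for the mass (up-slope positive): T − 65.705 − 22.885 = 14 a. For the hanging bucket (downward positive): 14 × 9.8 − T = 14 a.
Adding the two equations eliminates T: 48.610 = 28 a, so a = 1.7361 m/s².

1.74 m/s²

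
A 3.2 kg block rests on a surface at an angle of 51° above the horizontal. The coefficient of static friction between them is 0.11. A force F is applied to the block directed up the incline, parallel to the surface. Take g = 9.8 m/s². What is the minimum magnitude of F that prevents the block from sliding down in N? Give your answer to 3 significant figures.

The normal force is N = mg cos 51° = 19.735 N. With F at its minimum the block is on the verge of sliding down, so static friction is at its maximum μ_s N = 0.11 × 19.735 = 2.171 N and acts up the slope.
Equilibrium along the incline: F + μ_s N = mg sin 51°, so F = 24.371 − 2.171 = 22.200 N.

22.2 N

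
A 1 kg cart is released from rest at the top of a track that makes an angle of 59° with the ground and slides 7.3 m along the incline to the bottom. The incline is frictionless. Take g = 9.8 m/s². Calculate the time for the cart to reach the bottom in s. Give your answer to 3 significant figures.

The weight component along the incline is mg sin 59° = 8.400 N and the normal force is N = mg cos 59° = 5.047 N.
With no friction, a = g sin 59° = 8.4002 m/s².
Starting from rest, L = ½at², so t = √(2L/a) = √(2 × 7.3 / 8.4002) = 1.3184 s.

1.32 s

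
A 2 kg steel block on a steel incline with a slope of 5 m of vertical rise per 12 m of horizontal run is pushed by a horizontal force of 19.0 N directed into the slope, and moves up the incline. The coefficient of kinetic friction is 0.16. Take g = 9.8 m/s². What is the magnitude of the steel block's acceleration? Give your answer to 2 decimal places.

The horizontal push has components F cos 22.62° = 19.0 × 0.9231 = 17.539 N up the incline and F sin 22.62° = 19.0 × 0.3846 = 7.307 N pressing into the surface.
The normal force is therefore N = mg cos 22.62° + F sin 22.62° = 18.093 + 7.307 = 25.400 N, and kinetic friction down the slope is μN = 0.16 × 25.400 = 4.064 N.
Along the incline: F cos 22.62° − mg sin 22.62° − μN = ma, so 17.539 − 7.538 − 4.064 = 2 a, giving a = 2.9685 m/s².

2.97 m/s²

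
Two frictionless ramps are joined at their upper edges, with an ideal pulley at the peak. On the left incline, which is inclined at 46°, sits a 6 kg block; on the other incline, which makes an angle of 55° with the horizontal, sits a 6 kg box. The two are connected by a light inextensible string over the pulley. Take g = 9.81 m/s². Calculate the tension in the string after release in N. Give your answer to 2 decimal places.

Resolve each weight along its own incline: the 6 kg mass has component 6 × 9.81 × sin 46° = 42.340 N down its slope, and the 6 kg mass has 6 × 9.81 × sin 55° = 48.215 N down its slope.
The 6 kg side's 48.215 N exceeds the other side's 42.340 N, so that mass slides down and the 6 kg mass slides up. Taking that direction as positive, Newton's second law for the whole system gives 48.215 − 42.340 = (6 + 6) a, so a = 5.875 / 12 = 0.4896 m/s².
For the 6 kg mass (up-slope positive): T − 42.340 = 6 × 0.4896, so T = 45.278 N.

45.28 N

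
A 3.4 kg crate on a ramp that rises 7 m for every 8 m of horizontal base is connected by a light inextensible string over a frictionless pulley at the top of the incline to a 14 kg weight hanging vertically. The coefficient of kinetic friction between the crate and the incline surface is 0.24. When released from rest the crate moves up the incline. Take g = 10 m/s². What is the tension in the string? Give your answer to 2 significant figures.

For the crate on the incline: the weight component along the slope is m₁g sin 41.19° = 3.4 × 10 × 0.6585 = 22.389 N and the normal force is N = m₁g cos 41.19° = 25.588 N.
Kinetic friction opposes the crate's motion up the incline: f = μN = 0.24 × 25.588 = 6.141 N acting down the slope.
Newton's second law for the crate (up-slope positive): T − 22.389 − 6.141 = 3.4 a. For the hanging weight (downward positive): 14 × 10 − T = 14 a.
Adding the two equations eliminates T: 111.470 = 17.4 a, so a = 6.4063 m/s².
Then from the hanging weight's equation, T = 14 × (10 − 6.4063) = 50.312 N.

50 N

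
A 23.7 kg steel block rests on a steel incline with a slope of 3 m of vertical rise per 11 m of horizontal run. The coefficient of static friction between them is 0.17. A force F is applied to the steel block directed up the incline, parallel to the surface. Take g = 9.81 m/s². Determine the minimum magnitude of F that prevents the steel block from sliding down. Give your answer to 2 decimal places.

The normal force is N = mg cos 15.26° = 224.305 N. With F at its minimum the steel block is on the verge of sliding down, so static friction is at its maximum μ_s N = 0.17 × 224.305 = 38.132 N and acts up the slope.
Equilibrium along the incline: F + μ_s N = mg sin 15.26°, so F = 61.174 − 38.132 = 23.042 N.

23.04 N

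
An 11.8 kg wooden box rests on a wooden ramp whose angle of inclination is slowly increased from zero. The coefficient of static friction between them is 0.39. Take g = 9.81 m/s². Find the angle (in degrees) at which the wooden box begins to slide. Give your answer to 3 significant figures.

At the threshold of sliding, static friction is at its maximum μ_s N and exactly balances the weight component along the incline: mg sin θ = μ_s mg cos θ.
Hence tan θ = μ_s = 0.39, so θ = arctan(0.39) = 21.3058°.

21.3°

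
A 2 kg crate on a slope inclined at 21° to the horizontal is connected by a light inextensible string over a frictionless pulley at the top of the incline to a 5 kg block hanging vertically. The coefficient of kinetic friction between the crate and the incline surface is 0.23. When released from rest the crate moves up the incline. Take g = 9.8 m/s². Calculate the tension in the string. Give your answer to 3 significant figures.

22.0 N

For the crate on the incline: the weight component along the slope is m₁g sin 21° = 2 × 9.8 × 0.3584 = 7.025 N and the normal force is N = m₁g cos 21° = 18.298 N.
Kinetic friction opposes the crate's motion up the incline: f = μN = 0.23 × 18.298 = 4.209 N acting down the slope.
Newton's second law for the crate (up-slope positive): T − 7.025 − 4.209 = 2 a. For the hanging block (downward positive): 5 × 9.8 − T = 5 a.
Adding the two equations eliminates T: 37.766 = 7 a, so a = 5.3951 m/s².
Then from the hanging block's equation, T = 5 × (9.8 − 5.3951) = 22.025 N.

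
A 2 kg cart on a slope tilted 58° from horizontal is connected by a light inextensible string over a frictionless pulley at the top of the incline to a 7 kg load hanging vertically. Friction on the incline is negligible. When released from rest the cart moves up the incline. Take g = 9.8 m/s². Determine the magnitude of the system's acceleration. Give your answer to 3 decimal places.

For the cart on the incline: the weight component along the slope is m₁g sin 58° = 2 × 9.8 × 0.8480 = 16.621 N and the normal force is N = m₁g cos 58° = 10.386 N.
Newton's second law for the cart (up-slope positive): T − 16.621 = 2 a. For the hanging load (downward positive): 7 × 9.8 − T = 7 a.
Adding the two equations eliminates T: 51.979 = 9 a, so a = 5.7754 m/s².

5.775 m/s²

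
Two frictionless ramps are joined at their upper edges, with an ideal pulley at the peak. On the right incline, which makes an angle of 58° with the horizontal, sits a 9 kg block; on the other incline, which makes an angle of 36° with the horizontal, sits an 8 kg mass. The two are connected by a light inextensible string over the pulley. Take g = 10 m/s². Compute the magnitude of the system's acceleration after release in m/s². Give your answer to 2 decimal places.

Resolve each weight along its own incline: the 9 kg mass has component 9 × 10 × sin 58° = 76.324 N down its slope, and the 8 kg mass has 8 × 10 × sin 36° = 47.023 N down its slope.
The 9 kg side's 76.324 N exceeds the other side's 47.023 N, so that mass slides down and the 8 kg mass slides up. Taking that direction as positive, Newton's second law for the whole system gives 76.324 − 47.023 = (9 + 8) a, so a = 29.301 / 17 = 1.7236 m/s².

1.72 m/s²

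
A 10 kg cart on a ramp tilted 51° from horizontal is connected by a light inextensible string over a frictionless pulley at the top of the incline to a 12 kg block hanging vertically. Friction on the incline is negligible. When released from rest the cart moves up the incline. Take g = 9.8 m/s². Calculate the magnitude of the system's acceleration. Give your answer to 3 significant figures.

1.88 m/s²

For the cart on the incline: the weight component along the slope is m₁g sin 51° = 10 × 9.8 × 0.7771 = 76.156 N and the normal force is N = m₁g cos 51° = 61.673 N.
Newton's second law for the cart (up-slope positive): T − 76.156 = 10 a. For the hanging block (downward positive): 12 × 9.8 − T = 12 a.
Adding the two equations eliminates T: 41.444 = 22 a, so a = 1.8838 m/s².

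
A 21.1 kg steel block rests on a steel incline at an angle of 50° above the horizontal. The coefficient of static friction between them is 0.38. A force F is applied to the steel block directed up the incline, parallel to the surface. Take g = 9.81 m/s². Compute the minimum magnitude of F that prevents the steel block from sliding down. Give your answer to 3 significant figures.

108 N

The normal force is N = mg cos 50° = 133.051 N. With F at its minimum the steel block is on the verge of sliding down, so static friction is at its maximum μ_s N = 0.38 × 133.051 = 50.559 N and acts up the slope.
Equilibrium along the incline: F + μ_s N = mg sin 50°, so F = 158.564 − 50.559 = 108.005 N.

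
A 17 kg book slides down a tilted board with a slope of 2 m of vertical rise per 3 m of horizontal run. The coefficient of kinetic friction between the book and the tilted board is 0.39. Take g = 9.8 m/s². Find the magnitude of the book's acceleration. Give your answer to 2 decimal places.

2.26 m/s²

Resolving the weight along the incline: the component pulling the book down the slope is mg sin 33.69° = 17 × 9.8 × 0.5547 = 92.413 N, and the normal force is N = mg cos 33.69° = 17 × 9.8 × 0.8321 = 138.628 N.
Kinetic friction acts up the slope with magnitude f = μN = 0.39 × 138.628 = 54.065 N.
Net force along the incline is 92.413 − 54.065 = 38.348 N, so a = 38.348 / 17 = 2.2558 m/s².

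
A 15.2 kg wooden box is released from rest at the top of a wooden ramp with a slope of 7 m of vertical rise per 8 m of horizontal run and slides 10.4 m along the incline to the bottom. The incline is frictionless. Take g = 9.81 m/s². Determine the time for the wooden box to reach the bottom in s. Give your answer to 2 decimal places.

1.79 s

The weight component along the incline is mg sin 41.19° = 98.191 N and the normal force is N = mg cos 41.19° = 112.218 N.
With no friction, a = g sin 41.19° = 6.4599 m/s².
Starting from rest, L = ½at², so t = √(2L/a) = √(2 × 10.4 / 6.4599) = 1.7944 s.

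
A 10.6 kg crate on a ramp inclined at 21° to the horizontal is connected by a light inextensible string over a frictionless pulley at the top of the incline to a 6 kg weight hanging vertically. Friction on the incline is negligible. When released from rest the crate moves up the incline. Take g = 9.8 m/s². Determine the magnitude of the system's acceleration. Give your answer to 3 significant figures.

1.30 m/s²

For the crate on the incline: the weight component along the slope is m₁g sin 21° = 10.6 × 9.8 × 0.3584 = 37.231 N and the normal force is N = m₁g cos 21° = 96.980 N.
Newton's second law for the crate (up-slope positive): T − 37.231 = 10.6 a. For the hanging weight (downward positive): 6 × 9.8 − T = 6 a.
Adding the two equations eliminates T: 21.569 = 16.6 a, so a = 1.2993 m/s².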